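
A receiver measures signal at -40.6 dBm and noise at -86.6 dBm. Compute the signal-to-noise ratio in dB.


SNR = -40.6 - (-86.6) = 46.0 dB

46.0 dB


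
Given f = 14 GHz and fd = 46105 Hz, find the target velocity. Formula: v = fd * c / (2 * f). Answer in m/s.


v = 46105 * 3e8 / (2 * 14000000000.0) = 494.0 m/s

494.0 m/s


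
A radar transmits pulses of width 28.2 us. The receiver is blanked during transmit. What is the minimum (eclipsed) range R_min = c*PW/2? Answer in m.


R_min = 3e8 * 28.2e-6 / 2 = 4230.0 m

4230.0 m


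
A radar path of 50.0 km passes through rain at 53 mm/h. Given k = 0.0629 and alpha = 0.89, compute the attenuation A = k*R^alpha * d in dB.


gamma = 0.0629 * 53^0.89 = 2.154052 dB/km
A = 2.154052 * 50.0 = 107.7 dB

107.7 dB


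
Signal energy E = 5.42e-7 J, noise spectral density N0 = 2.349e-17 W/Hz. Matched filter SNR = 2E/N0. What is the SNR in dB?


SNR_lin = 2 * 5.42e-7 / 2.349e-17 = 4.615e10
SNR_dB = 10*log10(4.615e10) = 106.6 dB

106.6 dB


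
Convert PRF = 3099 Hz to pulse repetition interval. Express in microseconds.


PRI = 1/3099 = 0.0003226847 s = 322.7 us

322.7 us


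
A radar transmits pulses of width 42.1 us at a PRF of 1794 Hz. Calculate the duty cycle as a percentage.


DC = 42.1e-6 * 1794 * 100 = 7.55%

7.55%


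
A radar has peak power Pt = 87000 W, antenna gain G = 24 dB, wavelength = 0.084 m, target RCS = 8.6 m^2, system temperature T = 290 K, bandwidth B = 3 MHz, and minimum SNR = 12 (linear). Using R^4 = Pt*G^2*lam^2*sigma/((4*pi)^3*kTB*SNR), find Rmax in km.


G_lin = 10^(24/10) = 251.188643
R^4 = 87000 * 251.188643^2 * 0.084^2 * 8.6 / ((4*pi)^3 * 1.38e-23 * 290 * 3000000.0 * 12)
R^4 = 1.16511e18 m^4
R_max = (1.16511e18)^(1/4) = 32854.3 m = 32.9 km

32.9 km


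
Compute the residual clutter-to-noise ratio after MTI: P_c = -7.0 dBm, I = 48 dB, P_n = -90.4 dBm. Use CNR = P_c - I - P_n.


CNR = -7.0 - 48 - (-90.4) = 35.4 dB

35.4 dB


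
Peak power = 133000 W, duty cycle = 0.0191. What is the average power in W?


P_avg = 133000 * 0.0191 = 2540.3 W

2540.3 W


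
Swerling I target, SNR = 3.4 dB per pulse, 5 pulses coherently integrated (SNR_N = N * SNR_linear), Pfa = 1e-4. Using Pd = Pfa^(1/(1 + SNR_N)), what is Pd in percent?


SNR_lin = 10^(3.4/10) = 2.18776
SNR_N = 5 * 2.18776 = 10.9388
1/(1 + SNR_N) = 1/11.9388 = 0.0837605
Pd = (1e-4)^0.0837605 = 0.46234
Pd = 46.2%

46.2%


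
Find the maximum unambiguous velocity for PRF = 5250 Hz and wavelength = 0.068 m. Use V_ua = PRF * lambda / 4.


V_ua = 5250 * 0.068 / 4 = 89.3 m/s

89.3 m/s


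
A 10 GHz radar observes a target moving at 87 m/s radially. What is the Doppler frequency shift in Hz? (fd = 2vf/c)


fd = 2 * 87 * 10000000000.0 / 3e8 = 5800.0 Hz

5800.0 Hz


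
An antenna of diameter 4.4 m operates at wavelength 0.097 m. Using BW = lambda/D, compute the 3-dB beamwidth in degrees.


BW_rad = 0.097 / 4.4 = 0.022045
BW_deg = 1.26 degrees

1.26 degrees


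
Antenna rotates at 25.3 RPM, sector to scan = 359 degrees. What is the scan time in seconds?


t = 359 / (25.3 * 360) * 60 = 2.36 s

2.36 s


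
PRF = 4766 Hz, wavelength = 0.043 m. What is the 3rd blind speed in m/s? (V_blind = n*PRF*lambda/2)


V_blind = 3 * 4766 * 0.043 / 2 = 307.4 m/s

307.4 m/s


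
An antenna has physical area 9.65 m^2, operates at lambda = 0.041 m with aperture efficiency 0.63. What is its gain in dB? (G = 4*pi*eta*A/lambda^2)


G_linear = 4*pi*0.63*9.65/0.041^2 = 45447.5
G_dB = 10*log10(45447.5) = 46.6 dB

46.6 dB


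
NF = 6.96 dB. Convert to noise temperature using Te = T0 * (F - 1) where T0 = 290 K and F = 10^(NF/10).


NF_lin = 10^(6.96/10) = 4.965923
Te = 290 * (4.965923 - 1) = 1150.1 K

1150.1 K


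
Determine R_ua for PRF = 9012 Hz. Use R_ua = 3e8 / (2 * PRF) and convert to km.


R_ua = 3e8 / (2 * 9012) = 16644.5 m = 16.6 km

16.6 km


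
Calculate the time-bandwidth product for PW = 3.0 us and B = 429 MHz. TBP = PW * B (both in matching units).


TBP = 3.0 * 429 = 1287.0

1287.0


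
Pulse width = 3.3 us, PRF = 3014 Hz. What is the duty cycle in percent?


DC = 3.3e-6 * 3014 * 100 = 0.99%

0.99%


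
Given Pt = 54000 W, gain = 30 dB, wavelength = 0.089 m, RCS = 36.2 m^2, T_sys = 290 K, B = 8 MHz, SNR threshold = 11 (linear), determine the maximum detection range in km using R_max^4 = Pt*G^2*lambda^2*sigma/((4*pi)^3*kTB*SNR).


G_lin = 10^(30/10) = 1000.0
R^4 = 54000 * 1000.0^2 * 0.089^2 * 36.2 / ((4*pi)^3 * 1.38e-23 * 290 * 8000000.0 * 11)
R^4 = 2.21561e19 m^4
R_max = (2.21561e19)^(1/4) = 68607.8 m = 68.6 km

68.6 km


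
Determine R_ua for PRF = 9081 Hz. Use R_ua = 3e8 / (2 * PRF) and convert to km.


R_ua = 3e8 / (2 * 9081) = 16518.0 m = 16.5 km

16.5 km


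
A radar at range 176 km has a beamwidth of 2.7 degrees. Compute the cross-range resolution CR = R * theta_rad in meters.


BW_rad = 0.04712389
CR = 176000 * 0.04712389 = 8293.8 m

8293.8 m


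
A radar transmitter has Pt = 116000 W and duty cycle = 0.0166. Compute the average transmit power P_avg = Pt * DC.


P_avg = 116000 * 0.0166 = 1925.6 W

1925.6 W


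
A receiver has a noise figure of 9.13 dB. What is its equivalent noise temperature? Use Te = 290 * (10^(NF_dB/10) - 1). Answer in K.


NF_lin = 10^(9.13/10) = 8.184648
Te = 290 * (8.184648 - 1) = 2083.5 K

2083.5 K


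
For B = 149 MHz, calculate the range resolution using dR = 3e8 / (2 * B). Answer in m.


dR = 3e8 / (2 * 149000000.0) = 1.01 m

1.01 m


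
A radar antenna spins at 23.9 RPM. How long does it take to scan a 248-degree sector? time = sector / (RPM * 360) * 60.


t = 248 / (23.9 * 360) * 60 = 1.73 s

1.73 s


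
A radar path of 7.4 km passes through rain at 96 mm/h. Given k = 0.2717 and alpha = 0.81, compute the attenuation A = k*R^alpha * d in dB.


gamma = 0.2717 * 96^0.81 = 10.957951 dB/km
A = 10.957951 * 7.4 = 81.09 dB

81.09 dB


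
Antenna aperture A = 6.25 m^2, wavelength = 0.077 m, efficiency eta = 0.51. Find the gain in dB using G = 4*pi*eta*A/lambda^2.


G_linear = 4*pi*0.51*6.25/0.077^2 = 6755.83
G_dB = 10*log10(6755.83) = 38.3 dB

38.3 dB


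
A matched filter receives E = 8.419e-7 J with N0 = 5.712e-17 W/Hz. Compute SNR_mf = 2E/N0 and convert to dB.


SNR_lin = 2 * 8.419e-7 / 5.712e-17 = 2.948e10
SNR_dB = 10*log10(2.948e10) = 104.7 dB

104.7 dB


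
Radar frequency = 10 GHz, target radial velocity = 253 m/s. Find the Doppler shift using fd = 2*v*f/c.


fd = 2 * 253 * 10000000000.0 / 3e8 = 16866.7 Hz

16866.7 Hz


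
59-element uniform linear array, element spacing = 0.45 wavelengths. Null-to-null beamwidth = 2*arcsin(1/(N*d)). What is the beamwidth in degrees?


1/(N*d) = 1/(59*0.45) = 0.037665
BW = 2*arcsin(0.037665) = 4.3 degrees

4.3 degrees


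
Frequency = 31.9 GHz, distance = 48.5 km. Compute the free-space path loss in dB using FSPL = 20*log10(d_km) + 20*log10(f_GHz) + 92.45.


20*log10(48.5) = 33.71
20*log10(31.9) = 30.08
FSPL = 156.2 dB

156.2 dB


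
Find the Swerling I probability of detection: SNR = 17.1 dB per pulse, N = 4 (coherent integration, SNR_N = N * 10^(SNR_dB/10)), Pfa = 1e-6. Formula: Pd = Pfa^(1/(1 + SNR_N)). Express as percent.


SNR_lin = 10^(17.1/10) = 51.28614
SNR_N = 4 * 51.28614 = 205.14456
1/(1 + SNR_N) = 1/206.14456 = 0.004851
Pd = (1e-6)^0.004851 = 0.93518
Pd = 93.5%

93.5%


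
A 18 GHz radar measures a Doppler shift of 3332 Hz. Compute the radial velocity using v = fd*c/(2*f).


v = 3332 * 3e8 / (2 * 18000000000.0) = 27.8 m/s

27.8 m/s


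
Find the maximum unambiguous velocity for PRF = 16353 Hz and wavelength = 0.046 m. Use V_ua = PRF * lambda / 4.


V_ua = 16353 * 0.046 / 4 = 188.1 m/s

188.1 m/s


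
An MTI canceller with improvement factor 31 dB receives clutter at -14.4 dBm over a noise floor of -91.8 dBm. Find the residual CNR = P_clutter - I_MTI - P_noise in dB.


CNR = -14.4 - 31 - (-91.8) = 46.4 dB

46.4 dB


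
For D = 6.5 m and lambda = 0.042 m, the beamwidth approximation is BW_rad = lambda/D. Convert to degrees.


BW_rad = 0.042 / 6.5 = 0.006462
BW_deg = 0.37 degrees

0.37 degrees


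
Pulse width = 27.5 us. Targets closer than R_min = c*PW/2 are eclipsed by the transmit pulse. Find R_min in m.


R_min = 3e8 * 27.5e-6 / 2 = 4125.0 m

4125.0 m


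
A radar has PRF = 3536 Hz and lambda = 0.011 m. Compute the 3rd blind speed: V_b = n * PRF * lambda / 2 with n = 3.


V_blind = 3 * 3536 * 0.011 / 2 = 58.3 m/s

58.3 m/s


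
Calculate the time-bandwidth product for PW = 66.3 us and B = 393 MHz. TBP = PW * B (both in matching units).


TBP = 66.3 * 393 = 26055.9

26055.9


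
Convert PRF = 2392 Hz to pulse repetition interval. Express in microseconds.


PRI = 1/2392 = 0.0004180602 s = 418.1 us

418.1 us


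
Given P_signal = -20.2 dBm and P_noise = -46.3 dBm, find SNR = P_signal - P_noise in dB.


SNR = -20.2 - (-46.3) = 26.1 dB

26.1 dB


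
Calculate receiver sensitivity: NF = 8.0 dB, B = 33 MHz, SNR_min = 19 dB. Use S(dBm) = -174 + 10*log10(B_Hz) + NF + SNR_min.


10*log10(33000000.0) = 75.19
S = -174 + 75.19 + 8.0 + 19 = -71.8 dBm

-71.8 dBm


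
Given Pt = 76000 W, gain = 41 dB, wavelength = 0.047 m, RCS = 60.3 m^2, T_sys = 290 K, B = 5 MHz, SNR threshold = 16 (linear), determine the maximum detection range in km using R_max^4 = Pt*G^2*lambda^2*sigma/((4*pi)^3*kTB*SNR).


G_lin = 10^(41/10) = 12589.254118
R^4 = 76000 * 12589.254118^2 * 0.047^2 * 60.3 / ((4*pi)^3 * 1.38e-23 * 290 * 5000000.0 * 16)
R^4 = 2.5254e21 m^4
R_max = (2.5254e21)^(1/4) = 224172.6 m = 224.2 km

224.2 km


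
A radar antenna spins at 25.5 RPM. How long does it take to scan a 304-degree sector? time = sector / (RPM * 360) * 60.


t = 304 / (25.5 * 360) * 60 = 1.99 s

1.99 s


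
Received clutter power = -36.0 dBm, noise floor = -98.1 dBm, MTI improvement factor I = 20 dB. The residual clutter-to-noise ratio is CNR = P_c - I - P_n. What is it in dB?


CNR = -36.0 - 20 - (-98.1) = 42.1 dB

42.1 dB


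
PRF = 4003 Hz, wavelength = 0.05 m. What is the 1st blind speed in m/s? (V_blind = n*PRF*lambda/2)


V_blind = 1 * 4003 * 0.05 / 2 = 100.1 m/s

100.1 m/s


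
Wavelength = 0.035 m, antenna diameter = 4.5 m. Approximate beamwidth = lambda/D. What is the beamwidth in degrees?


BW_rad = 0.035 / 4.5 = 0.007778
BW_deg = 0.45 degrees

0.45 degrees


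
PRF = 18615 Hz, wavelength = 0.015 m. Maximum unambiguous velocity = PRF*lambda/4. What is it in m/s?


V_ua = 18615 * 0.015 / 4 = 69.8 m/s

69.8 m/s


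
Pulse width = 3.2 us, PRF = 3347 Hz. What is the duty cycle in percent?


DC = 3.2e-6 * 3347 * 100 = 1.07%

1.07%


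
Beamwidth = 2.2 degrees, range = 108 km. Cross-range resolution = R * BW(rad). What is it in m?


BW_rad = 0.038397244
CR = 108000 * 0.038397244 = 4146.9 m

4146.9 m


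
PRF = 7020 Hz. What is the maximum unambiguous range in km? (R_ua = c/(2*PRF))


R_ua = 3e8 / (2 * 7020) = 21367.5 m = 21.4 km

21.4 km


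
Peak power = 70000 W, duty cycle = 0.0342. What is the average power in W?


P_avg = 70000 * 0.0342 = 2394.0 W

2394.0 W


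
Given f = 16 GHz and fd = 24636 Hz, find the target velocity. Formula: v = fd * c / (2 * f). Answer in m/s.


v = 24636 * 3e8 / (2 * 16000000000.0) = 231.0 m/s

231.0 m/s


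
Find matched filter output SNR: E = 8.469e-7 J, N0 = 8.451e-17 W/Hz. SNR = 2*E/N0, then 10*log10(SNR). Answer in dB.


SNR_lin = 2 * 8.469e-7 / 8.451e-17 = 2.004e10
SNR_dB = 10*log10(2.004e10) = 103.0 dB

103.0 dB


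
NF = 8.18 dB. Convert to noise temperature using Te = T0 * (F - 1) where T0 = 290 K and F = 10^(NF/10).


NF_lin = 10^(8.18/10) = 6.576578
Te = 290 * (6.576578 - 1) = 1617.2 K

1617.2 K


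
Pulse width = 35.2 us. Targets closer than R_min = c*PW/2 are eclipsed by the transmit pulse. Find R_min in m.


R_min = 3e8 * 35.2e-6 / 2 = 5280.0 m

5280.0 m


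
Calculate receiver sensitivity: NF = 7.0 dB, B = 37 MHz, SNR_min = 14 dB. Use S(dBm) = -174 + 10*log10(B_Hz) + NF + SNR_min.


10*log10(37000000.0) = 75.68
S = -174 + 75.68 + 7.0 + 14 = -77.3 dBm

-77.3 dBm


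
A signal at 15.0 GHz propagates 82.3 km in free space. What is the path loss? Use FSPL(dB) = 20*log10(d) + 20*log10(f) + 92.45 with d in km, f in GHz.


20*log10(82.3) = 38.31
20*log10(15.0) = 23.52
FSPL = 154.3 dB

154.3 dB


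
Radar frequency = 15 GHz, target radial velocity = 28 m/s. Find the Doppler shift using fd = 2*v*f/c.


fd = 2 * 28 * 15000000000.0 / 3e8 = 2800.0 Hz

2800.0 Hz


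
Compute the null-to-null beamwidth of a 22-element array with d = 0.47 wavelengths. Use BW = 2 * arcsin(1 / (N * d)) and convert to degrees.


1/(N*d) = 1/(22*0.47) = 0.096712
BW = 2*arcsin(0.096712) = 11.1 degrees

11.1 degrees


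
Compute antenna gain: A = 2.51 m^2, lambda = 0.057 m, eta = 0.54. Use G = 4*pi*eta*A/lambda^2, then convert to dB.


G_linear = 4*pi*0.54*2.51/0.057^2 = 5242.37
G_dB = 10*log10(5242.37) = 37.2 dB

37.2 dB


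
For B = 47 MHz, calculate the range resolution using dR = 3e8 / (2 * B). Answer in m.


dR = 3e8 / (2 * 47000000.0) = 3.19 m

3.19 m


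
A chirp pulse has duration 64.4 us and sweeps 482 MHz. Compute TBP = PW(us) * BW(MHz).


TBP = 64.4 * 482 = 31040.8

31040.8


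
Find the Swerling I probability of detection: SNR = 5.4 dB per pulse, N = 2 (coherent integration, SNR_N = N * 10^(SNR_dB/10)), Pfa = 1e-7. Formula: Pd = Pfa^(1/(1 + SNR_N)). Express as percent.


SNR_lin = 10^(5.4/10) = 3.46737
SNR_N = 2 * 3.46737 = 6.93474
1/(1 + SNR_N) = 1/7.93474 = 0.1260281
Pd = (1e-7)^0.1260281 = 0.13116
Pd = 13.1%

13.1%


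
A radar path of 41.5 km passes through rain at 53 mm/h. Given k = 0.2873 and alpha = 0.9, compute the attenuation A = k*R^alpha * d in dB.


gamma = 0.2873 * 53^0.9 = 10.237264 dB/km
A = 10.237264 * 41.5 = 424.85 dB

424.85 dB


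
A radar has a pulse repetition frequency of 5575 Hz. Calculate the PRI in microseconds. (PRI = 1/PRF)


PRI = 1/5575 = 0.0001793722 s = 179.4 us

179.4 us


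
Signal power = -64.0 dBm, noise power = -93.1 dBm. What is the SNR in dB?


SNR = -64.0 - (-93.1) = 29.1 dB

29.1 dB


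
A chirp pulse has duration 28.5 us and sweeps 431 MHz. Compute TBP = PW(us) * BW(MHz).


TBP = 28.5 * 431 = 12283.5

12283.5


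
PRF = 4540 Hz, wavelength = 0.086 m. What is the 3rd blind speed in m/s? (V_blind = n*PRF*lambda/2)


V_blind = 3 * 4540 * 0.086 / 2 = 585.7 m/s

585.7 m/s


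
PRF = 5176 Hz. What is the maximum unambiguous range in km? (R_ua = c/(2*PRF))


R_ua = 3e8 / (2 * 5176) = 28979.9 m = 29.0 km

29.0 km


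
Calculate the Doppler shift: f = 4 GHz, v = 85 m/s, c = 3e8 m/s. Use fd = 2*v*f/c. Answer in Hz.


fd = 2 * 85 * 4000000000.0 / 3e8 = 2266.7 Hz

2266.7 Hz


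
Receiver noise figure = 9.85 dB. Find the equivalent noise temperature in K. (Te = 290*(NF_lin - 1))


NF_lin = 10^(9.85/10) = 9.660509
Te = 290 * (9.660509 - 1) = 2511.5 K

2511.5 K


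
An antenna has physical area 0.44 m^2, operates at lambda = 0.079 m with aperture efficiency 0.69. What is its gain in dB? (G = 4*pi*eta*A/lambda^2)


G_linear = 4*pi*0.69*0.44/0.079^2 = 611.3
G_dB = 10*log10(611.3) = 27.9 dB

27.9 dB


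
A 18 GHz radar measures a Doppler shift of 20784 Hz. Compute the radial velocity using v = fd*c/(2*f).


v = 20784 * 3e8 / (2 * 18000000000.0) = 173.2 m/s

173.2 m/s


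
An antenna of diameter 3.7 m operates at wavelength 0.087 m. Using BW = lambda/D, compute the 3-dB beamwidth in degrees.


BW_rad = 0.087 / 3.7 = 0.023514
BW_deg = 1.35 degrees

1.35 degrees


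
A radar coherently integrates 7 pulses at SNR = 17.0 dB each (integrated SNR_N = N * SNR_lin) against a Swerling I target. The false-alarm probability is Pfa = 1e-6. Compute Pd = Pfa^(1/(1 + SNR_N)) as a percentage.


SNR_lin = 10^(17.0/10) = 50.11872
SNR_N = 7 * 50.11872 = 350.83104
1/(1 + SNR_N) = 1/351.83104 = 0.0028423
Pd = (1e-6)^0.0028423 = 0.96149
Pd = 96.1%

96.1%


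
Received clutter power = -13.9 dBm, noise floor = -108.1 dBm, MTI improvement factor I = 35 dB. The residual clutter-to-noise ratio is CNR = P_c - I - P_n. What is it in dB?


CNR = -13.9 - 35 - (-108.1) = 59.2 dB

59.2 dB


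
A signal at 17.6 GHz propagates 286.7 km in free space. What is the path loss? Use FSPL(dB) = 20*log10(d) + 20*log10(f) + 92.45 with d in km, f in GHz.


20*log10(286.7) = 49.15
20*log10(17.6) = 24.91
FSPL = 166.5 dB

166.5 dB


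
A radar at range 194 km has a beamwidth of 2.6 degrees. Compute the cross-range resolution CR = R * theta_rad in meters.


BW_rad = 0.045378561
CR = 194000 * 0.045378561 = 8803.4 m

8803.4 m


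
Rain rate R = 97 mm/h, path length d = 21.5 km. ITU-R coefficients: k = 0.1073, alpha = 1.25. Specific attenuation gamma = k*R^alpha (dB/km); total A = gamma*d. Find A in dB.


gamma = 0.1073 * 97^1.25 = 32.663626 dB/km
A = 32.663626 * 21.5 = 702.27 dB

702.27 dB


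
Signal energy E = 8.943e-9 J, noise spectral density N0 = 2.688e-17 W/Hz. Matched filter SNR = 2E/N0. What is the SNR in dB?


SNR_lin = 2 * 8.943e-9 / 2.688e-17 = 6.654e8
SNR_dB = 10*log10(6.654e8) = 88.2 dB

88.2 dB


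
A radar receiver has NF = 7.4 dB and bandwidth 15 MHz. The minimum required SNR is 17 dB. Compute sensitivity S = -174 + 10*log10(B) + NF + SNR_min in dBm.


10*log10(15000000.0) = 71.76
S = -174 + 71.76 + 7.4 + 17 = -77.8 dBm

-77.8 dBm


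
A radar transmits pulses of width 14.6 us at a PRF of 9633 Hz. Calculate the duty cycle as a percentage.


DC = 14.6e-6 * 9633 * 100 = 14.06%

14.06%


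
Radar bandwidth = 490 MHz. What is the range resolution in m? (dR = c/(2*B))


dR = 3e8 / (2 * 490000000.0) = 0.31 m

0.31 m


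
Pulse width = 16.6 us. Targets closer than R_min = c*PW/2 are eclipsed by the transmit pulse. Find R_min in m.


R_min = 3e8 * 16.6e-6 / 2 = 2490.0 m

2490.0 m


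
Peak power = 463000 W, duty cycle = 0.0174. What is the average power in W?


P_avg = 463000 * 0.0174 = 8056.2 W

8056.2 W


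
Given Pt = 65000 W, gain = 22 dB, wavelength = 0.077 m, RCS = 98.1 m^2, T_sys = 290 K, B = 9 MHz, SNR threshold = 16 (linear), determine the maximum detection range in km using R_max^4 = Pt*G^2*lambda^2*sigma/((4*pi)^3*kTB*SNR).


G_lin = 10^(22/10) = 158.489319
R^4 = 65000 * 158.489319^2 * 0.077^2 * 98.1 / ((4*pi)^3 * 1.38e-23 * 290 * 9000000.0 * 16)
R^4 = 8.30414e17 m^4
R_max = (8.30414e17)^(1/4) = 30187.3 m = 30.2 km

30.2 km


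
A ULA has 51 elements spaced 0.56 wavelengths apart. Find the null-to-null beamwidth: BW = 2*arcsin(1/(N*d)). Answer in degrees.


1/(N*d) = 1/(51*0.56) = 0.035014
BW = 2*arcsin(0.035014) = 4.0 degrees

4.0 degrees


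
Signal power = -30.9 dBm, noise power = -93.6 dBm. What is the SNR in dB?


SNR = -30.9 - (-93.6) = 62.7 dB

62.7 dB


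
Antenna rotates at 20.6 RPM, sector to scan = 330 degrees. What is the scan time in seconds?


t = 330 / (20.6 * 360) * 60 = 2.67 s

2.67 s


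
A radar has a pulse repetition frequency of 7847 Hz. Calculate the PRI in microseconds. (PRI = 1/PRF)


PRI = 1/7847 = 0.0001274372 s = 127.4 us

127.4 us


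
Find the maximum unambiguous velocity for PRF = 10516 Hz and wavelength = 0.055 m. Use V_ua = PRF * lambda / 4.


V_ua = 10516 * 0.055 / 4 = 144.6 m/s

144.6 m/s


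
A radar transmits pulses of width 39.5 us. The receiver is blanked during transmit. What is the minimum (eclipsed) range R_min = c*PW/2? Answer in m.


R_min = 3e8 * 39.5e-6 / 2 = 5925.0 m

5925.0 m


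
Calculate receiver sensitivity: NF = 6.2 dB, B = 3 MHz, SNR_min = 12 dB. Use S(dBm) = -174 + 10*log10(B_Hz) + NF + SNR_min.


10*log10(3000000.0) = 64.77
S = -174 + 64.77 + 6.2 + 12 = -91.0 dBm

-91.0 dBm


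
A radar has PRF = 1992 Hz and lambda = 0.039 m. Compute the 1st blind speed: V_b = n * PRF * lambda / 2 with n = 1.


V_blind = 1 * 1992 * 0.039 / 2 = 38.8 m/s

38.8 m/s


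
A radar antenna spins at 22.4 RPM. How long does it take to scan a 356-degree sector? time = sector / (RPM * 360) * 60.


t = 356 / (22.4 * 360) * 60 = 2.65 s

2.65 s


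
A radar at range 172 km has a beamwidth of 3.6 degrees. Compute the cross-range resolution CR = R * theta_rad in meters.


BW_rad = 0.062831853
CR = 172000 * 0.062831853 = 10807.1 m

10807.1 m


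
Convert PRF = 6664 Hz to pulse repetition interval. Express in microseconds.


PRI = 1/6664 = 0.00015006 s = 150.1 us

150.1 us


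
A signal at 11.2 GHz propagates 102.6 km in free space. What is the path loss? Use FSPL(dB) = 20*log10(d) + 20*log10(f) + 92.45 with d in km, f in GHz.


20*log10(102.6) = 40.22
20*log10(11.2) = 20.98
FSPL = 153.7 dB

153.7 dB


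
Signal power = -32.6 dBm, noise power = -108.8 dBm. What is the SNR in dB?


SNR = -32.6 - (-108.8) = 76.2 dB

76.2 dB


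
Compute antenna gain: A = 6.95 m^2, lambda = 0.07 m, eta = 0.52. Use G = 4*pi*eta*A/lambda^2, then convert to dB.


G_linear = 4*pi*0.52*6.95/0.07^2 = 9268.34
G_dB = 10*log10(9268.34) = 39.7 dB

39.7 dB


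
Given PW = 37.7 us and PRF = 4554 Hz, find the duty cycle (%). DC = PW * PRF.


DC = 37.7e-6 * 4554 * 100 = 17.17%

17.17%


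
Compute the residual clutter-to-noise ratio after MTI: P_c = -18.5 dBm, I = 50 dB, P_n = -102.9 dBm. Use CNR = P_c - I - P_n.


CNR = -18.5 - 50 - (-102.9) = 34.4 dB

34.4 dB


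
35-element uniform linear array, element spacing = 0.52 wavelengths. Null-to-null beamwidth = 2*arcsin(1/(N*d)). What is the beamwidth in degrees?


1/(N*d) = 1/(35*0.52) = 0.054945
BW = 2*arcsin(0.054945) = 6.3 degrees

6.3 degrees


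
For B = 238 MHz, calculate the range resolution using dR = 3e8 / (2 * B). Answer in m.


dR = 3e8 / (2 * 238000000.0) = 0.63 m

0.63 m


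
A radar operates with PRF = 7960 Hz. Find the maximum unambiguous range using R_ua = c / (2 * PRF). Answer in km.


R_ua = 3e8 / (2 * 7960) = 18844.2 m = 18.8 km

18.8 km


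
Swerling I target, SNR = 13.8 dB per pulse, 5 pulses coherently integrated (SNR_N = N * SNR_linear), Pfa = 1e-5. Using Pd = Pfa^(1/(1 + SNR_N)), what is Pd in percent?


SNR_lin = 10^(13.8/10) = 23.98833
SNR_N = 5 * 23.98833 = 119.94165
1/(1 + SNR_N) = 1/120.94165 = 0.0082685
Pd = (1e-5)^0.0082685 = 0.9092
Pd = 90.9%

90.9%


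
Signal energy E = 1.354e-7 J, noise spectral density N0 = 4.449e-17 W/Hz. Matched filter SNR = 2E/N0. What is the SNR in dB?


SNR_lin = 2 * 1.354e-7 / 4.449e-17 = 6.087e9
SNR_dB = 10*log10(6.087e9) = 97.8 dB

97.8 dB


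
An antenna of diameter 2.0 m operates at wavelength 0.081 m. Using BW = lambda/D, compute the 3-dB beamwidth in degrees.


BW_rad = 0.081 / 2.0 = 0.0405
BW_deg = 2.32 degrees

2.32 degrees


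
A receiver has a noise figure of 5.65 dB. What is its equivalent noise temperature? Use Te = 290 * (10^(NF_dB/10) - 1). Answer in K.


NF_lin = 10^(5.65/10) = 3.672823
Te = 290 * (3.672823 - 1) = 775.1 K

775.1 K


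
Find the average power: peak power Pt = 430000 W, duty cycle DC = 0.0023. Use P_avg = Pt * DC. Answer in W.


P_avg = 430000 * 0.0023 = 989.0 W

989.0 W


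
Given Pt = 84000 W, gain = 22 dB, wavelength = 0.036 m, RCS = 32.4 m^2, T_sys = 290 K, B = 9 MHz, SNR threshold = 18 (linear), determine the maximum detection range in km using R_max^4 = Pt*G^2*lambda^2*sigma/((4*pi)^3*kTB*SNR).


G_lin = 10^(22/10) = 158.489319
R^4 = 84000 * 158.489319^2 * 0.036^2 * 32.4 / ((4*pi)^3 * 1.38e-23 * 290 * 9000000.0 * 18)
R^4 = 6.88664e16 m^4
R_max = (6.88664e16)^(1/4) = 16199.5 m = 16.2 km

16.2 km


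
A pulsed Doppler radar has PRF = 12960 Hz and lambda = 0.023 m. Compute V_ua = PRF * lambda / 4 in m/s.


V_ua = 12960 * 0.023 / 4 = 74.5 m/s

74.5 m/s


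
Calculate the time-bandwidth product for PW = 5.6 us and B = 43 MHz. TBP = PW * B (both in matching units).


TBP = 5.6 * 43 = 240.8

240.8


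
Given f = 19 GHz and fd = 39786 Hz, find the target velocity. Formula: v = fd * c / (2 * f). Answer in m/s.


v = 39786 * 3e8 / (2 * 19000000000.0) = 314.1 m/s

314.1 m/s


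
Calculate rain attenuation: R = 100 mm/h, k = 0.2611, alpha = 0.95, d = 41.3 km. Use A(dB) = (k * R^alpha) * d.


gamma = 0.2611 * 100^0.95 = 20.73991 dB/km
A = 20.73991 * 41.3 = 856.56 dB

856.56 dB


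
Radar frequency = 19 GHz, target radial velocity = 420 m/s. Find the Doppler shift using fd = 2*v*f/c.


fd = 2 * 420 * 19000000000.0 / 3e8 = 53200.0 Hz

53200.0 Hz


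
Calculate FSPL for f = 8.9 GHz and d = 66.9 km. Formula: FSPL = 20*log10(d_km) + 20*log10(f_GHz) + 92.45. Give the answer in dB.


20*log10(66.9) = 36.51
20*log10(8.9) = 18.99
FSPL = 147.9 dB

147.9 dB


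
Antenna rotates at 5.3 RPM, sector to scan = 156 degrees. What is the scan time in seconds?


t = 156 / (5.3 * 360) * 60 = 4.91 s

4.91 s


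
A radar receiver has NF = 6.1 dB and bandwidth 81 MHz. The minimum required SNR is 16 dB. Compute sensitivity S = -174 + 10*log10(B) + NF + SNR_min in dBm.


10*log10(81000000.0) = 79.08
S = -174 + 79.08 + 6.1 + 16 = -72.8 dBm

-72.8 dBm


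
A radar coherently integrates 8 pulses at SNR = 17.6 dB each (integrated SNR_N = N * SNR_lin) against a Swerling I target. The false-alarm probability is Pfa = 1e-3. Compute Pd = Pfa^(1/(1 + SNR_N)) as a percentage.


SNR_lin = 10^(17.6/10) = 57.54399
SNR_N = 8 * 57.54399 = 460.35192
1/(1 + SNR_N) = 1/461.35192 = 0.0021675
Pd = (1e-3)^0.0021675 = 0.98514
Pd = 98.5%

98.5%


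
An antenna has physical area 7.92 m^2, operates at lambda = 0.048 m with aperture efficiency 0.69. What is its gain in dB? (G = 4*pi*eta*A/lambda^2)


G_linear = 4*pi*0.69*7.92/0.048^2 = 29805.86
G_dB = 10*log10(29805.86) = 44.7 dB

44.7 dB


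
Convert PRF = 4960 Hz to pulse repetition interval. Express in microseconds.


PRI = 1/4960 = 0.0002016129 s = 201.6 us

201.6 us


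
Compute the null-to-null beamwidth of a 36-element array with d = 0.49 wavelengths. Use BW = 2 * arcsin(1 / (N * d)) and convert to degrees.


1/(N*d) = 1/(36*0.49) = 0.056689
BW = 2*arcsin(0.056689) = 6.5 degrees

6.5 degrees


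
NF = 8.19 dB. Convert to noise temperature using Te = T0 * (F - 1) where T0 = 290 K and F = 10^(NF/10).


NF_lin = 10^(8.19/10) = 6.591739
Te = 290 * (6.591739 - 1) = 1621.6 K

1621.6 K


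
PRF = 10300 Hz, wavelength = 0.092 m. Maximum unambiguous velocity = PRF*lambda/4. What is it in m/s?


V_ua = 10300 * 0.092 / 4 = 236.9 m/s

236.9 m/s


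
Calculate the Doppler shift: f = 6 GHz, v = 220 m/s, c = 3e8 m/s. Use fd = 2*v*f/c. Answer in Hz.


fd = 2 * 220 * 6000000000.0 / 3e8 = 8800.0 Hz

8800.0 Hz


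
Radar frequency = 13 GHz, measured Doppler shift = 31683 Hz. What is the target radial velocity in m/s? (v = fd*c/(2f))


v = 31683 * 3e8 / (2 * 13000000000.0) = 365.6 m/s

365.6 m/s


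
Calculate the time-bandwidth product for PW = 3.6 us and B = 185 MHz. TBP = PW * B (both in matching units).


TBP = 3.6 * 185 = 666.0

666.0


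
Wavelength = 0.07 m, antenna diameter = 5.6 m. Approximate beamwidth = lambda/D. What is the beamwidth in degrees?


BW_rad = 0.07 / 5.6 = 0.0125
BW_deg = 0.72 degrees

0.72 degrees


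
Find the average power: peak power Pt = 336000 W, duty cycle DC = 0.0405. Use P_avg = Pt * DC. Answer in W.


P_avg = 336000 * 0.0405 = 13608.0 W

13608.0 W


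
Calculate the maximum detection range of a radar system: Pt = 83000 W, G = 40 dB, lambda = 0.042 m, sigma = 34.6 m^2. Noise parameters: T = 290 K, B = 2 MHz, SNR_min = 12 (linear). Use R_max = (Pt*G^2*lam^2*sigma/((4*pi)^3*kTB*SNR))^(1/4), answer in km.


G_lin = 10^(40/10) = 10000.0
R^4 = 83000 * 10000.0^2 * 0.042^2 * 34.6 / ((4*pi)^3 * 1.38e-23 * 290 * 2000000.0 * 12)
R^4 = 2.65788e21 m^4
R_max = (2.65788e21)^(1/4) = 227056.4 m = 227.1 km

227.1 km


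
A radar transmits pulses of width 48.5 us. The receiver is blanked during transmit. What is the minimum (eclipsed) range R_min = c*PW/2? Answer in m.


R_min = 3e8 * 48.5e-6 / 2 = 7275.0 m

7275.0 m


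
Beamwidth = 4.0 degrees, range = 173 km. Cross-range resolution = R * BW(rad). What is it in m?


BW_rad = 0.06981317
CR = 173000 * 0.06981317 = 12077.7 m

12077.7 m


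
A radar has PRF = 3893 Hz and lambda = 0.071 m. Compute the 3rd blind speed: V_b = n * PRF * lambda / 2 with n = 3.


V_blind = 3 * 3893 * 0.071 / 2 = 414.6 m/s

414.6 m/s


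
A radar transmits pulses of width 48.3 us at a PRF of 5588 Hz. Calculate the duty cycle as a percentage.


DC = 48.3e-6 * 5588 * 100 = 26.99%

26.99%


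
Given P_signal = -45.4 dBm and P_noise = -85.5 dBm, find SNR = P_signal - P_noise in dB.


SNR = -45.4 - (-85.5) = 40.1 dB

40.1 dB


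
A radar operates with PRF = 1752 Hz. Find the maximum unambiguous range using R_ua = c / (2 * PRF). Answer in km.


R_ua = 3e8 / (2 * 1752) = 85616.4 m = 85.6 km

85.6 km


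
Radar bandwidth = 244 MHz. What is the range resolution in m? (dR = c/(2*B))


dR = 3e8 / (2 * 244000000.0) = 0.61 m

0.61 m


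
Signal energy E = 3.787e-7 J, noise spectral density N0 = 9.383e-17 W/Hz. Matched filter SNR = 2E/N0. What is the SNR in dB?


SNR_lin = 2 * 3.787e-7 / 9.383e-17 = 8.072e9
SNR_dB = 10*log10(8.072e9) = 99.1 dB

99.1 dB


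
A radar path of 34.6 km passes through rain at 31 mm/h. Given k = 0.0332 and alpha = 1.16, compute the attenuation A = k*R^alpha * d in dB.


gamma = 0.0332 * 31^1.16 = 1.782862 dB/km
A = 1.782862 * 34.6 = 61.69 dB

61.69 dB


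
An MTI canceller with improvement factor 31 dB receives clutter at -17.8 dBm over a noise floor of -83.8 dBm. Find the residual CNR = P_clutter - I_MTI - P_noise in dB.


CNR = -17.8 - 31 - (-83.8) = 35.0 dB

35.0 dB


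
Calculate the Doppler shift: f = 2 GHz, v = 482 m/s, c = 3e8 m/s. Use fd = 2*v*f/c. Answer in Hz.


fd = 2 * 482 * 2000000000.0 / 3e8 = 6426.7 Hz

6426.7 Hz


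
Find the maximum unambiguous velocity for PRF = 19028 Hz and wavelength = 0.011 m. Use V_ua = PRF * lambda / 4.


V_ua = 19028 * 0.011 / 4 = 52.3 m/s

52.3 m/s


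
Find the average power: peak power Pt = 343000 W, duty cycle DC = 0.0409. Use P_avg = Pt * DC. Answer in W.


P_avg = 343000 * 0.0409 = 14028.7 W

14028.7 W


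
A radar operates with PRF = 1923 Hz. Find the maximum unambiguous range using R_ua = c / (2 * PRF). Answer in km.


R_ua = 3e8 / (2 * 1923) = 78003.1 m = 78.0 km

78.0 km


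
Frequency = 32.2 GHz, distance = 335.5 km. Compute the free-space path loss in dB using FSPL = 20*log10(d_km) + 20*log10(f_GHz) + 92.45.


20*log10(335.5) = 50.51
20*log10(32.2) = 30.16
FSPL = 173.1 dB

173.1 dB


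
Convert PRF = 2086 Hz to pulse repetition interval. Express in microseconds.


PRI = 1/2086 = 0.0004793864 s = 479.4 us

479.4 us


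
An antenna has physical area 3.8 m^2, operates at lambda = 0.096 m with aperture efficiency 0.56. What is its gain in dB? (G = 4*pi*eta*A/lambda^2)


G_linear = 4*pi*0.56*3.8/0.096^2 = 2901.61
G_dB = 10*log10(2901.61) = 34.6 dB

34.6 dB


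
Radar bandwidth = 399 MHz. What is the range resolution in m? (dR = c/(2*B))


dR = 3e8 / (2 * 399000000.0) = 0.38 m

0.38 m


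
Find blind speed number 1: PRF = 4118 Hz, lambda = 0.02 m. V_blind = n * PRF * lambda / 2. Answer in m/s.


V_blind = 1 * 4118 * 0.02 / 2 = 41.2 m/s

41.2 m/s


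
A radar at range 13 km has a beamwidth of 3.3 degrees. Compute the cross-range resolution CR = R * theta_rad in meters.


BW_rad = 0.057595865
CR = 13000 * 0.057595865 = 748.7 m

748.7 m


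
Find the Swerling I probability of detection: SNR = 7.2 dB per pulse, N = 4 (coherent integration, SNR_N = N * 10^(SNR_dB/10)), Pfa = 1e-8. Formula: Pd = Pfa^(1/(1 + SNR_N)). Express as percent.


SNR_lin = 10^(7.2/10) = 5.24807
SNR_N = 4 * 5.24807 = 20.99228
1/(1 + SNR_N) = 1/21.99228 = 0.0454705
Pd = (1e-8)^0.0454705 = 0.43275
Pd = 43.3%

43.3%


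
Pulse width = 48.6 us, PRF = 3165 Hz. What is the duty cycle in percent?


DC = 48.6e-6 * 3165 * 100 = 15.38%

15.38%


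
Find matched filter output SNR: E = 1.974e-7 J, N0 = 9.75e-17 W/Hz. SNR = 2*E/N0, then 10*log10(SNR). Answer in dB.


SNR_lin = 2 * 1.974e-7 / 9.75e-17 = 4.049e9
SNR_dB = 10*log10(4.049e9) = 96.1 dB

96.1 dB


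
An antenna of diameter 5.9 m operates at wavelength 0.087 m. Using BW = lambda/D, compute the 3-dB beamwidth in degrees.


BW_rad = 0.087 / 5.9 = 0.014746
BW_deg = 0.84 degrees

0.84 degrees


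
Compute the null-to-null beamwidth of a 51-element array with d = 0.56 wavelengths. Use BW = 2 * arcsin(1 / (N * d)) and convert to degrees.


1/(N*d) = 1/(51*0.56) = 0.035014
BW = 2*arcsin(0.035014) = 4.0 degrees

4.0 degrees


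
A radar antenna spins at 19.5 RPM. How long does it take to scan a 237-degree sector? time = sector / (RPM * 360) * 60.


t = 237 / (19.5 * 360) * 60 = 2.03 s

2.03 s


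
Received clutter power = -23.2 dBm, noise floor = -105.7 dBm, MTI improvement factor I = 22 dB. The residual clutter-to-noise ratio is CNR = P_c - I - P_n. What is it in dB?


CNR = -23.2 - 22 - (-105.7) = 60.5 dB

60.5 dB


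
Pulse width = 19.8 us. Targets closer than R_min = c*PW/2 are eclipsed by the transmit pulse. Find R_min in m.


R_min = 3e8 * 19.8e-6 / 2 = 2970.0 m

2970.0 m


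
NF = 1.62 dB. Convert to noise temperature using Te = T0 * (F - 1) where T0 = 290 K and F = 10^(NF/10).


NF_lin = 10^(1.62/10) = 1.452112
Te = 290 * (1.452112 - 1) = 131.1 K

131.1 K


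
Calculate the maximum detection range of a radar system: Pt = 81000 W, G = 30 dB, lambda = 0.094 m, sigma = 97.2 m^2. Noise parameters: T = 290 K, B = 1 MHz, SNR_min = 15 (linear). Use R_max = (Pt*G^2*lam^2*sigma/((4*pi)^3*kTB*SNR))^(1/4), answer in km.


G_lin = 10^(30/10) = 1000.0
R^4 = 81000 * 1000.0^2 * 0.094^2 * 97.2 / ((4*pi)^3 * 1.38e-23 * 290 * 1000000.0 * 15)
R^4 = 5.83995e20 m^4
R_max = (5.83995e20)^(1/4) = 155454.1 m = 155.5 km

155.5 km


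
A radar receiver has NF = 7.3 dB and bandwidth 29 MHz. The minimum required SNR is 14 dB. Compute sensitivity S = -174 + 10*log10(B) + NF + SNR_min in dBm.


10*log10(29000000.0) = 74.62
S = -174 + 74.62 + 7.3 + 14 = -78.1 dBm

-78.1 dBm


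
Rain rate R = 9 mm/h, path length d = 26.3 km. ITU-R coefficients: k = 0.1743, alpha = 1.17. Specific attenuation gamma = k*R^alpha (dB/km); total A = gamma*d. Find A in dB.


gamma = 0.1743 * 9^1.17 = 2.279088 dB/km
A = 2.279088 * 26.3 = 59.94 dB

59.94 dB


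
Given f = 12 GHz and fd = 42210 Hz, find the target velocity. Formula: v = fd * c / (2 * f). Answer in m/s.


v = 42210 * 3e8 / (2 * 12000000000.0) = 527.6 m/s

527.6 m/s


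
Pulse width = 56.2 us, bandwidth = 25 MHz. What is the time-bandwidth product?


TBP = 56.2 * 25 = 1405.0

1405.0


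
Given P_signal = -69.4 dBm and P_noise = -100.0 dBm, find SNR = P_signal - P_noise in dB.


SNR = -69.4 - (-100.0) = 30.6 dB

30.6 dB


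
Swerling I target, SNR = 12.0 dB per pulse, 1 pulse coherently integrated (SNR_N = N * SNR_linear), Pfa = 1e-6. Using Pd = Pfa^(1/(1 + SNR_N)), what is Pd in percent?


SNR_lin = 10^(12.0/10) = 15.84893
SNR_N = 1 * 15.84893 = 15.84893
1/(1 + SNR_N) = 1/16.84893 = 0.0593509
Pd = (1e-6)^0.0593509 = 0.44045
Pd = 44.0%

44.0%


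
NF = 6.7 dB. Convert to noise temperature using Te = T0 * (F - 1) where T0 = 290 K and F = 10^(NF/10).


NF_lin = 10^(6.7/10) = 4.677351
Te = 290 * (4.677351 - 1) = 1066.4 K

1066.4 K


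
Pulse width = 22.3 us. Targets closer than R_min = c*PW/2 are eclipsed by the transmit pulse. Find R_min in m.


R_min = 3e8 * 22.3e-6 / 2 = 3345.0 m

3345.0 m


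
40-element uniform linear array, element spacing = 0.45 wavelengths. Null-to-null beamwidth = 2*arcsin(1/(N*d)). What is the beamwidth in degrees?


1/(N*d) = 1/(40*0.45) = 0.055556
BW = 2*arcsin(0.055556) = 6.4 degrees

6.4 degrees


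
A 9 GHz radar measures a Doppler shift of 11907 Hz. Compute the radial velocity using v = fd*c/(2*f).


v = 11907 * 3e8 / (2 * 9000000000.0) = 198.5 m/s

198.5 m/s


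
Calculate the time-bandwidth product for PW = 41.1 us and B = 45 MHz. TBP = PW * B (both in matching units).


TBP = 41.1 * 45 = 1849.5

1849.5


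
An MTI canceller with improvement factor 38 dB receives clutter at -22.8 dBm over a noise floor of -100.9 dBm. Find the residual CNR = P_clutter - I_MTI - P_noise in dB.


CNR = -22.8 - 38 - (-100.9) = 40.1 dB

40.1 dB


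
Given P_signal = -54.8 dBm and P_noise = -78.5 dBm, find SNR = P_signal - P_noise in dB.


SNR = -54.8 - (-78.5) = 23.7 dB

23.7 dB


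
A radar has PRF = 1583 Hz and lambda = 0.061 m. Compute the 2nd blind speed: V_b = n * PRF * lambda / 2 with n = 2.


V_blind = 2 * 1583 * 0.061 / 2 = 96.6 m/s

96.6 m/s


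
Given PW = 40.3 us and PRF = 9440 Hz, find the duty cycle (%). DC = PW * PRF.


DC = 40.3e-6 * 9440 * 100 = 38.04%

38.04%


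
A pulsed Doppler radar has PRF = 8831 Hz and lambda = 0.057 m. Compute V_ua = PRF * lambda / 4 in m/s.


V_ua = 8831 * 0.057 / 4 = 125.8 m/s

125.8 m/s


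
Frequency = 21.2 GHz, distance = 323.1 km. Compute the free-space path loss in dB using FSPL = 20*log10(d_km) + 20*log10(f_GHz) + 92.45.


20*log10(323.1) = 50.19
20*log10(21.2) = 26.53
FSPL = 169.2 dB

169.2 dB


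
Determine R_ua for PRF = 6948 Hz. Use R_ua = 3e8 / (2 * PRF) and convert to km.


R_ua = 3e8 / (2 * 6948) = 21588.9 m = 21.6 km

21.6 km


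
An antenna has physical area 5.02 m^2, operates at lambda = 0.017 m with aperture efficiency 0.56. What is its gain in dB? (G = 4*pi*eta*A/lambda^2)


G_linear = 4*pi*0.56*5.02/0.017^2 = 122237.3
G_dB = 10*log10(122237.3) = 50.9 dB

50.9 dB


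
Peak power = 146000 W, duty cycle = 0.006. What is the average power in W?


P_avg = 146000 * 0.006 = 876.0 W

876.0 W


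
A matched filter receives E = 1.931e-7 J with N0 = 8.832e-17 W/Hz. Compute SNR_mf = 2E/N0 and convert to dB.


SNR_lin = 2 * 1.931e-7 / 8.832e-17 = 4.373e9
SNR_dB = 10*log10(4.373e9) = 96.4 dB

96.4 dB


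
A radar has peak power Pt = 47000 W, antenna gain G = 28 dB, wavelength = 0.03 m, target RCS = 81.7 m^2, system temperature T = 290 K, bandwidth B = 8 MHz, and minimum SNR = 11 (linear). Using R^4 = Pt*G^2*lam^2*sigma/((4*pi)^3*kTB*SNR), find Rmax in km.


G_lin = 10^(28/10) = 630.957344
R^4 = 47000 * 630.957344^2 * 0.03^2 * 81.7 / ((4*pi)^3 * 1.38e-23 * 290 * 8000000.0 * 11)
R^4 = 1.96867e18 m^4
R_max = (1.96867e18)^(1/4) = 37457.9 m = 37.5 km

37.5 km


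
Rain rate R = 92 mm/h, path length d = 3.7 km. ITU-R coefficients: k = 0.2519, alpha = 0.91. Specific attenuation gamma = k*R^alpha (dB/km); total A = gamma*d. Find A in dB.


gamma = 0.2519 * 92^0.91 = 15.426773 dB/km
A = 15.426773 * 3.7 = 57.08 dB

57.08 dB


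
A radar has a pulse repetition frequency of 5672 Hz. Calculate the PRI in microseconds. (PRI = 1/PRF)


PRI = 1/5672 = 0.0001763047 s = 176.3 us

176.3 us


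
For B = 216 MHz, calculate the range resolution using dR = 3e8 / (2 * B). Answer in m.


dR = 3e8 / (2 * 216000000.0) = 0.69 m

0.69 m


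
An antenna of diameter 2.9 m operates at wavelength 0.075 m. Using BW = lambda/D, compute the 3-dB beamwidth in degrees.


BW_rad = 0.075 / 2.9 = 0.025862
BW_deg = 1.48 degrees

1.48 degrees


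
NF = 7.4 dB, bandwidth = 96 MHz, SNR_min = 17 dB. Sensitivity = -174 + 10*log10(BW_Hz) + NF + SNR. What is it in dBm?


10*log10(96000000.0) = 79.82
S = -174 + 79.82 + 7.4 + 17 = -69.8 dBm

-69.8 dBm


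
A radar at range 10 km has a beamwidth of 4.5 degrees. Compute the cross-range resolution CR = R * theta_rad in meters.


BW_rad = 0.078539816
CR = 10000 * 0.078539816 = 785.4 m

785.4 m


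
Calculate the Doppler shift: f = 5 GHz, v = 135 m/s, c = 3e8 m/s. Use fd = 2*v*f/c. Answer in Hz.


fd = 2 * 135 * 5000000000.0 / 3e8 = 4500.0 Hz

4500.0 Hz
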